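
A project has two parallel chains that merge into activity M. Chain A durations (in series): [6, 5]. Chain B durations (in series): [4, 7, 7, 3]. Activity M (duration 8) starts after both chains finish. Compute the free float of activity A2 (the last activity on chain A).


ES(A2) = sum of predecessors on chain A = 6
EF(A2) = ES + duration = 6 + 5 = 11
Successor of A2 is M. ES(M) = max(sum(A), sum(B)) = max(11, 21) = 21
Free float = ES(successor) - EF(current) = 21 - 11 = 10

10


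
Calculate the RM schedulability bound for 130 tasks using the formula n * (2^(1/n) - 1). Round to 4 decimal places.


Compute 2^(1/130) = 1.0053461413
Subtract 1: 1.0053461413 - 1 = 0.0053461413
Multiply by n: 130 * 0.0053461413 = 0.6949983690
Round to 4 dp: 0.6950

0.6950


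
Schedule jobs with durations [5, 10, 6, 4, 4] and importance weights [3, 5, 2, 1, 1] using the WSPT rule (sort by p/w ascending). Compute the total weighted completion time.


Compute p/w ratios and sort ascending (WSPT): [(5, 3), (10, 5), (6, 2), (4, 1), (4, 1)]
Compute weighted completion times:
  Job (p=5,w=3): C=5, w*C=3*5=15
  Job (p=10,w=5): C=15, w*C=5*15=75
  Job (p=6,w=2): C=21, w*C=2*21=42
  Job (p=4,w=1): C=25, w*C=1*25=25
  Job (p=4,w=1): C=29, w*C=1*29=29
Total weighted completion time = 186

186


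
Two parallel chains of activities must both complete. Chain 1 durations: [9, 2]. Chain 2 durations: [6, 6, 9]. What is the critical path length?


Path A total = 9 + 2 = 11
Path B total = 6 + 6 + 9 = 21
Critical path = longest path = max(11, 21) = 21

21


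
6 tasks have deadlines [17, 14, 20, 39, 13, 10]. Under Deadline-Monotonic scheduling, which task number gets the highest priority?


Sort tasks by relative deadline (ascending):
  Task 6: deadline = 10
  Task 5: deadline = 13
  Task 2: deadline = 14
  Task 1: deadline = 17
  Task 3: deadline = 20
  Task 4: deadline = 39
Priority order (highest first): [6, 5, 2, 1, 3, 4]
Highest priority task = 6

6


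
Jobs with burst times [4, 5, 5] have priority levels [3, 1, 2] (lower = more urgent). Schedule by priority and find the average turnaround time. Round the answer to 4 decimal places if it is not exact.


Sort by priority (ascending = highest first):
Order: [(1, 5), (2, 5), (3, 4)]
Completion times:
  Priority 1, burst=5, C=5
  Priority 2, burst=5, C=10
  Priority 3, burst=4, C=14
Average turnaround = 29/3 = 9.6667

9.6667


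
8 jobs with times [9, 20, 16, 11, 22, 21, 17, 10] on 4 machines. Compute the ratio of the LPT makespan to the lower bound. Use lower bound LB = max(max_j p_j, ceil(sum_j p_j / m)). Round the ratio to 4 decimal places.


LPT order: [22, 21, 20, 17, 16, 11, 10, 9]
Machine loads after assignment: [31, 31, 31, 33]
LPT makespan = 33
Lower bound = max(max_job, ceil(total/4)) = max(22, 32) = 32
Ratio = 33 / 32 = 1.0313

1.0313


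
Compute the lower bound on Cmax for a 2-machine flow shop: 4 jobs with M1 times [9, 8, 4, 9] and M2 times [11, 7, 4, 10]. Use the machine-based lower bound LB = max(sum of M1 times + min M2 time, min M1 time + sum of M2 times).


LB1 = sum(M1 times) + min(M2 times) = 30 + 4 = 34
LB2 = min(M1 times) + sum(M2 times) = 4 + 32 = 36
Lower bound = max(LB1, LB2) = max(34, 36) = 36

36


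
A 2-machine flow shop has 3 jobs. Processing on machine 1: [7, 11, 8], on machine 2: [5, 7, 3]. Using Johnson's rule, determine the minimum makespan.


Apply Johnson's rule:
  Group 1 (a <= b): []
  Group 2 (a > b): [(2, 11, 7), (1, 7, 5), (3, 8, 3)]
Optimal job order: [2, 1, 3]
Schedule:
  Job 2: M1 done at 11, M2 done at 18
  Job 1: M1 done at 18, M2 done at 23
  Job 3: M1 done at 26, M2 done at 29
Makespan = 29

29


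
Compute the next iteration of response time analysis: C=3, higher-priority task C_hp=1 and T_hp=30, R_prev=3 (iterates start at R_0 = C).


R_next = C + ceil(R_prev / T_hp) * C_hp
ceil(3 / 30) = ceil(0.1) = 1
Interference = 1 * 1 = 1
R_next = 3 + 1 = 4

4


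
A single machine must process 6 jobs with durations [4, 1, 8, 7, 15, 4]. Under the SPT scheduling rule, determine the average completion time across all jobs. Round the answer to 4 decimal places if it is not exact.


Sort jobs by processing time (SPT order): [1, 4, 4, 7, 8, 15]
Compute completion times sequentially:
  Job 1: processing = 1, completes at 1
  Job 2: processing = 4, completes at 5
  Job 3: processing = 4, completes at 9
  Job 4: processing = 7, completes at 16
  Job 5: processing = 8, completes at 24
  Job 6: processing = 15, completes at 39
Sum of completion times = 94
Average completion time = 94/6 = 15.6667

15.6667


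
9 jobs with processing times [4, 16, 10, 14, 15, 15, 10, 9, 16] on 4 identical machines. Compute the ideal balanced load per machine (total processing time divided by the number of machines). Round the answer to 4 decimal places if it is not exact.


Total processing time = 4 + 16 + 10 + 14 + 15 + 15 + 10 + 9 + 16 = 109
Number of machines = 4
Ideal balanced load = 109 / 4 = 27.25

27.25


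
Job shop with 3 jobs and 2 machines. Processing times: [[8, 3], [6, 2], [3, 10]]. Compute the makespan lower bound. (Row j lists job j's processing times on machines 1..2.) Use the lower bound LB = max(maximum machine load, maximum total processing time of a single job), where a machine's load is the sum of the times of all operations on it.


Machine loads:
  Machine 1: 8 + 6 + 3 = 17
  Machine 2: 3 + 2 + 10 = 15
Max machine load = 17
Job totals:
  Job 1: 11
  Job 2: 8
  Job 3: 13
Max job total = 13
Lower bound = max(17, 13) = 17

17


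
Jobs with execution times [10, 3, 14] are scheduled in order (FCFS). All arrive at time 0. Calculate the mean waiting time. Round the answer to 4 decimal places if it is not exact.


FCFS order (as given): [10, 3, 14]
Waiting times:
  Job 1: wait = 0
  Job 2: wait = 10
  Job 3: wait = 13
Sum of waiting times = 23
Average waiting time = 23/3 = 7.6667

7.6667


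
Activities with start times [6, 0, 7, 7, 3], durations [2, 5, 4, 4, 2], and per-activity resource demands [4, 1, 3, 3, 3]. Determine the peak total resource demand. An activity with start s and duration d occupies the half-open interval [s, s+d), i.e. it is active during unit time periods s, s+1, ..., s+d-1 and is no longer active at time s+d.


Each activity i is active on [start_i, start_i + duration_i).
Compute total resource usage per time slot:
  t=0: active resources = [1], total = 1
  t=1: active resources = [1], total = 1
  t=2: active resources = [1], total = 1
  t=3: active resources = [1, 3], total = 4
  t=4: active resources = [1, 3], total = 4
  t=5: active resources = [], total = 0
  t=6: active resources = [4], total = 4
  t=7: active resources = [4, 3, 3], total = 10
  t=8: active resources = [3, 3], total = 6
  t=9: active resources = [3, 3], total = 6
  t=10: active resources = [3, 3], total = 6
Peak resource demand = 10

10


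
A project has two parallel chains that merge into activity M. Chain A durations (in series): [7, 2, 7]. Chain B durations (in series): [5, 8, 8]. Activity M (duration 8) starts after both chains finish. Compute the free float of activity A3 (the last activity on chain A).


ES(A3) = sum of predecessors on chain A = 9
EF(A3) = ES + duration = 9 + 7 = 16
Successor of A3 is M. ES(M) = max(sum(A), sum(B)) = max(16, 21) = 21
Free float = ES(successor) - EF(current) = 21 - 16 = 5

5


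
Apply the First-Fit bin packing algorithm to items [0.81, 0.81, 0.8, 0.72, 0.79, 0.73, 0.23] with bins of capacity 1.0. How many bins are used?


Place items sequentially using First-Fit:
  Item 0.81 -> new Bin 1
  Item 0.81 -> new Bin 2
  Item 0.8 -> new Bin 3
  Item 0.72 -> new Bin 4
  Item 0.79 -> new Bin 5
  Item 0.73 -> new Bin 6
  Item 0.23 -> Bin 4 (now 0.95)
Total bins used = 6

6


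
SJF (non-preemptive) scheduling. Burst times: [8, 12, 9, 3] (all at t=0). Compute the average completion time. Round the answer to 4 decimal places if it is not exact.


SJF order (ascending): [3, 8, 9, 12]
Completion times:
  Job 1: burst=3, C=3
  Job 2: burst=8, C=11
  Job 3: burst=9, C=20
  Job 4: burst=12, C=32
Average completion = 66/4 = 16.5

16.5


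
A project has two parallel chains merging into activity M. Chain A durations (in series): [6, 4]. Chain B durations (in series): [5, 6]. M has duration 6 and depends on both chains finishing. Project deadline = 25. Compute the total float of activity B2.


Forward pass: ES(B2) = sum of predecessors on chain B = 5
EF = ES + duration = 5 + 6 = 11
Backward pass: LF(M) = deadline = 25; LS(M) = 25 - 6 = 19
LF(B2) = LS(M) - sum(successors on chain B) = 19 - 0 = 19
LS = LF - duration = 19 - 6 = 13
Total float = LS - ES = 13 - 5 = 8

8


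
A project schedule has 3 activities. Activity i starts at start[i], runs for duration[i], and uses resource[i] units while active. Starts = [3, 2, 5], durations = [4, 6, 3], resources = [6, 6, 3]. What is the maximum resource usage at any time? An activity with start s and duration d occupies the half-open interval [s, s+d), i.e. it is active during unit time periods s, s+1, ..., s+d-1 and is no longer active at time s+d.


Each activity i is active on [start_i, start_i + duration_i).
Compute total resource usage per time slot:
  t=0: active resources = [], total = 0
  t=1: active resources = [], total = 0
  t=2: active resources = [6], total = 6
  t=3: active resources = [6, 6], total = 12
  t=4: active resources = [6, 6], total = 12
  t=5: active resources = [6, 6, 3], total = 15
  t=6: active resources = [6, 6, 3], total = 15
  t=7: active resources = [6, 3], total = 9
Peak resource demand = 15

15


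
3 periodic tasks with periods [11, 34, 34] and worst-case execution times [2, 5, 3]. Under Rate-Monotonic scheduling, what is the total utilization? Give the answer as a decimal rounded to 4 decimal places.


Compute individual utilizations (exact fractions):
  Task 1: C/T = 2/11 (approx. 0.1818)
  Task 2: C/T = 5/34 (approx. 0.1471)
  Task 3: C/T = 3/34 (approx. 0.0882)
Total utilization U = 2/11 + 5/34 + 3/34 = 78/187
Rounded to 4 decimal places: U = 0.4171
RM (Liu & Layland) bound for 3 tasks = 0.779763; compare with U = 78/187 (approx. 0.417112)
U <= bound, so schedulable by RM sufficient condition.

0.4171


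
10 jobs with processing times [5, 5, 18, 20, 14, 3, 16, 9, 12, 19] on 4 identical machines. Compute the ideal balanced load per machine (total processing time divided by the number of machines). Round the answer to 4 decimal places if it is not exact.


Total processing time = 5 + 5 + 18 + 20 + 14 + 3 + 16 + 9 + 12 + 19 = 121
Number of machines = 4
Ideal balanced load = 121 / 4 = 30.25

30.25


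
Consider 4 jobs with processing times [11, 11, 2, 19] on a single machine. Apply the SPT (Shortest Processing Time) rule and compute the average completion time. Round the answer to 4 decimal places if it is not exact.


Sort jobs by processing time (SPT order): [2, 11, 11, 19]
Compute completion times sequentially:
  Job 1: processing = 2, completes at 2
  Job 2: processing = 11, completes at 13
  Job 3: processing = 11, completes at 24
  Job 4: processing = 19, completes at 43
Sum of completion times = 82
Average completion time = 82/4 = 20.5

20.5


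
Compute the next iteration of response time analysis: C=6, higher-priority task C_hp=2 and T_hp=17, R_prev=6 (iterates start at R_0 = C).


R_next = C + ceil(R_prev / T_hp) * C_hp
ceil(6 / 17) = ceil(0.3529) = 1
Interference = 1 * 2 = 2
R_next = 6 + 2 = 8

8


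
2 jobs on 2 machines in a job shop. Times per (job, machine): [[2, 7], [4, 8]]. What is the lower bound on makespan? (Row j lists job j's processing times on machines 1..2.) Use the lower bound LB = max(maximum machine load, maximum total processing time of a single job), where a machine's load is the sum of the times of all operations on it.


Machine loads:
  Machine 1: 2 + 4 = 6
  Machine 2: 7 + 8 = 15
Max machine load = 15
Job totals:
  Job 1: 9
  Job 2: 12
Max job total = 12
Lower bound = max(15, 12) = 15

15


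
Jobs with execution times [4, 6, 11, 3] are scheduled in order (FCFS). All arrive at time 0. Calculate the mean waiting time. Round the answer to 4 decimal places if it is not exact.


FCFS order (as given): [4, 6, 11, 3]
Waiting times:
  Job 1: wait = 0
  Job 2: wait = 4
  Job 3: wait = 10
  Job 4: wait = 21
Sum of waiting times = 35
Average waiting time = 35/4 = 8.75

8.75


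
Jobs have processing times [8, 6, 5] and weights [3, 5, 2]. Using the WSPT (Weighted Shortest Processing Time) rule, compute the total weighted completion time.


Compute p/w ratios and sort ascending (WSPT): [(6, 5), (5, 2), (8, 3)]
Compute weighted completion times:
  Job (p=6,w=5): C=6, w*C=5*6=30
  Job (p=5,w=2): C=11, w*C=2*11=22
  Job (p=8,w=3): C=19, w*C=3*19=57
Total weighted completion time = 109

109


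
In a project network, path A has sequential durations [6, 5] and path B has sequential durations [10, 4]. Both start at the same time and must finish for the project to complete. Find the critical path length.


Path A total = 6 + 5 = 11
Path B total = 10 + 4 = 14
Critical path = longest path = max(11, 14) = 14

14


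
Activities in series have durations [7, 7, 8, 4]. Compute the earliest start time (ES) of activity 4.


Activity 4 starts after activities 1 through 3 complete.
Predecessor durations: [7, 7, 8]
ES = 7 + 7 + 8 = 22

22


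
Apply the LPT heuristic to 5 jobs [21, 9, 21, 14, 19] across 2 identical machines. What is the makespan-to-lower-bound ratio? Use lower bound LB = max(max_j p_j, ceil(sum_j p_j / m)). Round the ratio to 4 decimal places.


LPT order: [21, 21, 19, 14, 9]
Machine loads after assignment: [40, 44]
LPT makespan = 44
Lower bound = max(max_job, ceil(total/2)) = max(21, 42) = 42
Ratio = 44 / 42 = 1.0476

1.0476


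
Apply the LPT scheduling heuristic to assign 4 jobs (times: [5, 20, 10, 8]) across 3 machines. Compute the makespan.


Sort jobs in decreasing order (LPT): [20, 10, 8, 5]
Assign each job to the least loaded machine:
  Machine 1: jobs [20], load = 20
  Machine 2: jobs [10], load = 10
  Machine 3: jobs [8, 5], load = 13
Makespan = max load = 20

20


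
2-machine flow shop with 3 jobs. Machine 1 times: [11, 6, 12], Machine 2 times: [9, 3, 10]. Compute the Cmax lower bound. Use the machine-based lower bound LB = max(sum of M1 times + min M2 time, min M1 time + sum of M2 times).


LB1 = sum(M1 times) + min(M2 times) = 29 + 3 = 32
LB2 = min(M1 times) + sum(M2 times) = 6 + 22 = 28
Lower bound = max(LB1, LB2) = max(32, 28) = 32

32


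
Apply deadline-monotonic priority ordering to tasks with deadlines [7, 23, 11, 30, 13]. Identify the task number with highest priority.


Sort tasks by relative deadline (ascending):
  Task 1: deadline = 7
  Task 3: deadline = 11
  Task 5: deadline = 13
  Task 2: deadline = 23
  Task 4: deadline = 30
Priority order (highest first): [1, 3, 5, 2, 4]
Highest priority task = 1

1


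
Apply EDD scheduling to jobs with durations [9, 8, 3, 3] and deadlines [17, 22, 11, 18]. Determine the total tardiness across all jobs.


Sort by due date (EDD order): [(3, 11), (9, 17), (3, 18), (8, 22)]
Compute completion times and tardiness:
  Job 1: p=3, d=11, C=3, tardiness=max(0,3-11)=0
  Job 2: p=9, d=17, C=12, tardiness=max(0,12-17)=0
  Job 3: p=3, d=18, C=15, tardiness=max(0,15-18)=0
  Job 4: p=8, d=22, C=23, tardiness=max(0,23-22)=1
Total tardiness = 1

1


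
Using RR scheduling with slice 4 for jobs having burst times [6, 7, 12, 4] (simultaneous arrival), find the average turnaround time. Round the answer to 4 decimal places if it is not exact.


Time quantum = 4
Execution trace:
  J1 runs 4 units, time = 4
  J2 runs 4 units, time = 8
  J3 runs 4 units, time = 12
  J4 runs 4 units, time = 16
  J1 runs 2 units, time = 18
  J2 runs 3 units, time = 21
  J3 runs 4 units, time = 25
  J3 runs 4 units, time = 29
Finish times: [18, 21, 29, 16]
Average turnaround = 84/4 = 21.0

21.0


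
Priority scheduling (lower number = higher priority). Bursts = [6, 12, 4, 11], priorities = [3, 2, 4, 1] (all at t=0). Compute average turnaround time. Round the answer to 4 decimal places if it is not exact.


Sort by priority (ascending = highest first):
Order: [(1, 11), (2, 12), (3, 6), (4, 4)]
Completion times:
  Priority 1, burst=11, C=11
  Priority 2, burst=12, C=23
  Priority 3, burst=6, C=29
  Priority 4, burst=4, C=33
Average turnaround = 96/4 = 24.0

24.0


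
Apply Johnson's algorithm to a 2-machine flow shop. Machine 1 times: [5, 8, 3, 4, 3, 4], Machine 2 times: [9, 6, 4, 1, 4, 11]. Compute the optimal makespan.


Apply Johnson's rule:
  Group 1 (a <= b): [(3, 3, 4), (5, 3, 4), (6, 4, 11), (1, 5, 9)]
  Group 2 (a > b): [(2, 8, 6), (4, 4, 1)]
Optimal job order: [3, 5, 6, 1, 2, 4]
Schedule:
  Job 3: M1 done at 3, M2 done at 7
  Job 5: M1 done at 6, M2 done at 11
  Job 6: M1 done at 10, M2 done at 22
  Job 1: M1 done at 15, M2 done at 31
  Job 2: M1 done at 23, M2 done at 37
  Job 4: M1 done at 27, M2 done at 38
Makespan = 38

38


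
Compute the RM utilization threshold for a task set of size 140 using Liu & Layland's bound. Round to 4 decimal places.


Compute 2^(1/140) = 1.0049633280
Subtract 1: 1.0049633280 - 1 = 0.0049633280
Multiply by n: 140 * 0.0049633280 = 0.6948659200
Round to 4 dp: 0.6949

0.6949


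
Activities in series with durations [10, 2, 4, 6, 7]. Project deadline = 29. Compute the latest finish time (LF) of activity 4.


LF(activity 4) = deadline - sum of successor durations
Successors: activities 5 through 5 with durations [7]
Sum of successor durations = 7
LF = 29 - 7 = 22

22


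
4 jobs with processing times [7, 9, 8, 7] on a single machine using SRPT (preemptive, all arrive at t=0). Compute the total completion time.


Since all jobs arrive at t=0, SRPT equals SPT ordering.
SPT order: [7, 7, 8, 9]
Completion times:
  Job 1: p=7, C=7
  Job 2: p=7, C=14
  Job 3: p=8, C=22
  Job 4: p=9, C=31
Total completion time = 7 + 14 + 22 + 31 = 74

74


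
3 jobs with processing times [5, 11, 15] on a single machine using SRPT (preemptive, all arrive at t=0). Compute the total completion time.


Since all jobs arrive at t=0, SRPT equals SPT ordering.
SPT order: [5, 11, 15]
Completion times:
  Job 1: p=5, C=5
  Job 2: p=11, C=16
  Job 3: p=15, C=31
Total completion time = 5 + 16 + 31 = 52

52


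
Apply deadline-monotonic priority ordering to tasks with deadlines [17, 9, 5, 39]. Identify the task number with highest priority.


Sort tasks by relative deadline (ascending):
  Task 3: deadline = 5
  Task 2: deadline = 9
  Task 1: deadline = 17
  Task 4: deadline = 39
Priority order (highest first): [3, 2, 1, 4]
Highest priority task = 3

3


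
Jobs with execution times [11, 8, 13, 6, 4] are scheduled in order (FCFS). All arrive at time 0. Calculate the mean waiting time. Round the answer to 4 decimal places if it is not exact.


FCFS order (as given): [11, 8, 13, 6, 4]
Waiting times:
  Job 1: wait = 0
  Job 2: wait = 11
  Job 3: wait = 19
  Job 4: wait = 32
  Job 5: wait = 38
Sum of waiting times = 100
Average waiting time = 100/5 = 20.0

20.0


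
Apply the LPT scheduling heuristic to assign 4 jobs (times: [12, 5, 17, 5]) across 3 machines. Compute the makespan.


Sort jobs in decreasing order (LPT): [17, 12, 5, 5]
Assign each job to the least loaded machine:
  Machine 1: jobs [17], load = 17
  Machine 2: jobs [12], load = 12
  Machine 3: jobs [5, 5], load = 10
Makespan = max load = 17

17


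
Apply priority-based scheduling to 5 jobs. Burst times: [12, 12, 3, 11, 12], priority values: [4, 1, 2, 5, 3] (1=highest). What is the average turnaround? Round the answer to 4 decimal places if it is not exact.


Sort by priority (ascending = highest first):
Order: [(1, 12), (2, 3), (3, 12), (4, 12), (5, 11)]
Completion times:
  Priority 1, burst=12, C=12
  Priority 2, burst=3, C=15
  Priority 3, burst=12, C=27
  Priority 4, burst=12, C=39
  Priority 5, burst=11, C=50
Average turnaround = 143/5 = 28.6

28.6


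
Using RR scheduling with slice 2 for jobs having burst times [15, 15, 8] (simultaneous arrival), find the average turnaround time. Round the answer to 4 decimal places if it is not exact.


Time quantum = 2
Execution trace:
  J1 runs 2 units, time = 2
  J2 runs 2 units, time = 4
  J3 runs 2 units, time = 6
  J1 runs 2 units, time = 8
  J2 runs 2 units, time = 10
  J3 runs 2 units, time = 12
  J1 runs 2 units, time = 14
  J2 runs 2 units, time = 16
  J3 runs 2 units, time = 18
  J1 runs 2 units, time = 20
  J2 runs 2 units, time = 22
  J3 runs 2 units, time = 24
  J1 runs 2 units, time = 26
  J2 runs 2 units, time = 28
  J1 runs 2 units, time = 30
  J2 runs 2 units, time = 32
  J1 runs 2 units, time = 34
  J2 runs 2 units, time = 36
  J1 runs 1 units, time = 37
  J2 runs 1 units, time = 38
Finish times: [37, 38, 24]
Average turnaround = 99/3 = 33.0

33.0


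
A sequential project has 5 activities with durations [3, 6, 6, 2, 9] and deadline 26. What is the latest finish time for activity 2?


LF(activity 2) = deadline - sum of successor durations
Successors: activities 3 through 5 with durations [6, 2, 9]
Sum of successor durations = 17
LF = 26 - 17 = 9

9


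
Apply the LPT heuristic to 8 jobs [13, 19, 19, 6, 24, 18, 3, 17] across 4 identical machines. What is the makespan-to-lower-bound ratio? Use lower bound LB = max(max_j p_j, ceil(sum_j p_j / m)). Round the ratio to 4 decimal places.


LPT order: [24, 19, 19, 18, 17, 13, 6, 3]
Machine loads after assignment: [27, 32, 25, 35]
LPT makespan = 35
Lower bound = max(max_job, ceil(total/4)) = max(24, 30) = 30
Ratio = 35 / 30 = 1.1667

1.1667


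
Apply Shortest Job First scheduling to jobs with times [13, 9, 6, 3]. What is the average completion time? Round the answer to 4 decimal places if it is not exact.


SJF order (ascending): [3, 6, 9, 13]
Completion times:
  Job 1: burst=3, C=3
  Job 2: burst=6, C=9
  Job 3: burst=9, C=18
  Job 4: burst=13, C=31
Average completion = 61/4 = 15.25

15.25


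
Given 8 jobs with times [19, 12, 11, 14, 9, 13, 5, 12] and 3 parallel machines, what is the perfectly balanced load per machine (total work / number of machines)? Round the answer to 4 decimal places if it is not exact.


Total processing time = 19 + 12 + 11 + 14 + 9 + 13 + 5 + 12 = 95
Number of machines = 3
Ideal balanced load = 95 / 3 = 31.6667

31.6667


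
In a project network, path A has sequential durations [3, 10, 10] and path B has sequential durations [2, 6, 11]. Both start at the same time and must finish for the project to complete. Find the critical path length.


Path A total = 3 + 10 + 10 = 23
Path B total = 2 + 6 + 11 = 19
Critical path = longest path = max(23, 19) = 23

23


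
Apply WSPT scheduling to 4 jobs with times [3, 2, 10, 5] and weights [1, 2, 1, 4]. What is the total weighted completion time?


Compute p/w ratios and sort ascending (WSPT): [(2, 2), (5, 4), (3, 1), (10, 1)]
Compute weighted completion times:
  Job (p=2,w=2): C=2, w*C=2*2=4
  Job (p=5,w=4): C=7, w*C=4*7=28
  Job (p=3,w=1): C=10, w*C=1*10=10
  Job (p=10,w=1): C=20, w*C=1*20=20
Total weighted completion time = 62

62


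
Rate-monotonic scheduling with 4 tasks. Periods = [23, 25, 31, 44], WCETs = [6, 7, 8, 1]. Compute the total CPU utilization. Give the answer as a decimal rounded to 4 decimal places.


Compute individual utilizations (exact fractions):
  Task 1: C/T = 6/23 (approx. 0.2609)
  Task 2: C/T = 7/25 (approx. 0.28)
  Task 3: C/T = 8/31 (approx. 0.2581)
  Task 4: C/T = 1/44 (approx. 0.0227)
Total utilization U = 6/23 + 7/25 + 8/31 + 1/44 = 644429/784300
Rounded to 4 decimal places: U = 0.8217
RM (Liu & Layland) bound for 4 tasks = 0.756828; compare with U = 644429/784300 (approx. 0.821661)
bound < U <= 1, so the RM sufficient condition is not met (inconclusive; an exact test such as response-time analysis is needed).

0.8217


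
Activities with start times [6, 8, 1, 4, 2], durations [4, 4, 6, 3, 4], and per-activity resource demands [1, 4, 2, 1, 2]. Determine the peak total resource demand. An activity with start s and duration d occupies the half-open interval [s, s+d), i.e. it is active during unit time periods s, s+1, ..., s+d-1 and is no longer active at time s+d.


Each activity i is active on [start_i, start_i + duration_i).
Compute total resource usage per time slot:
  t=0: active resources = [], total = 0
  t=1: active resources = [2], total = 2
  t=2: active resources = [2, 2], total = 4
  t=3: active resources = [2, 2], total = 4
  t=4: active resources = [2, 1, 2], total = 5
  t=5: active resources = [2, 1, 2], total = 5
  t=6: active resources = [1, 2, 1], total = 4
  t=7: active resources = [1], total = 1
  t=8: active resources = [1, 4], total = 5
  t=9: active resources = [1, 4], total = 5
  t=10: active resources = [4], total = 4
  t=11: active resources = [4], total = 4
Peak resource demand = 5

5


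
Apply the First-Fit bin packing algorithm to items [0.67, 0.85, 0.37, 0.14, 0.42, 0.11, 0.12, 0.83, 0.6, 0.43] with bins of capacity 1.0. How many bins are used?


Place items sequentially using First-Fit:
  Item 0.67 -> new Bin 1
  Item 0.85 -> new Bin 2
  Item 0.37 -> new Bin 3
  Item 0.14 -> Bin 1 (now 0.81)
  Item 0.42 -> Bin 3 (now 0.79)
  Item 0.11 -> Bin 1 (now 0.92)
  Item 0.12 -> Bin 2 (now 0.97)
  Item 0.83 -> new Bin 4
  Item 0.6 -> new Bin 5
  Item 0.43 -> new Bin 6
Total bins used = 6

6


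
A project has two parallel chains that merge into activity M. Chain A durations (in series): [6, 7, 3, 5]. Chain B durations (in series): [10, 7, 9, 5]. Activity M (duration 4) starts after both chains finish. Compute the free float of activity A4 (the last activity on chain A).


ES(A4) = sum of predecessors on chain A = 16
EF(A4) = ES + duration = 16 + 5 = 21
Successor of A4 is M. ES(M) = max(sum(A), sum(B)) = max(21, 31) = 31
Free float = ES(successor) - EF(current) = 31 - 21 = 10

10


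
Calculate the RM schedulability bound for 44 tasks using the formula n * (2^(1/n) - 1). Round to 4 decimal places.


Compute 2^(1/44) = 1.0158780831
Subtract 1: 1.0158780831 - 1 = 0.0158780831
Multiply by n: 44 * 0.0158780831 = 0.6986356564
Round to 4 dp: 0.6986

0.6986


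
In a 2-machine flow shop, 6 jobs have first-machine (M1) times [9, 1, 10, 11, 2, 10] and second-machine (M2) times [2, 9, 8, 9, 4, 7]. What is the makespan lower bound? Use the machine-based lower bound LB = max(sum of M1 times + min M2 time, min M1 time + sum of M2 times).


LB1 = sum(M1 times) + min(M2 times) = 43 + 2 = 45
LB2 = min(M1 times) + sum(M2 times) = 1 + 39 = 40
Lower bound = max(LB1, LB2) = max(45, 40) = 45

45


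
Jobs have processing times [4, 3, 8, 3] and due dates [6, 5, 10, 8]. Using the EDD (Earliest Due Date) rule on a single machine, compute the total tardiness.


Sort by due date (EDD order): [(3, 5), (4, 6), (3, 8), (8, 10)]
Compute completion times and tardiness:
  Job 1: p=3, d=5, C=3, tardiness=max(0,3-5)=0
  Job 2: p=4, d=6, C=7, tardiness=max(0,7-6)=1
  Job 3: p=3, d=8, C=10, tardiness=max(0,10-8)=2
  Job 4: p=8, d=10, C=18, tardiness=max(0,18-10)=8
Total tardiness = 11

11


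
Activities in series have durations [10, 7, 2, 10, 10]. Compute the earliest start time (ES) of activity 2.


Activity 2 starts after activities 1 through 1 complete.
Predecessor durations: [10]
ES = 10 = 10

10


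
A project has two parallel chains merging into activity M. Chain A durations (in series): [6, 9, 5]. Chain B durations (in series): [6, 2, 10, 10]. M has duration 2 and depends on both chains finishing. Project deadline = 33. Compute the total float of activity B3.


Forward pass: ES(B3) = sum of predecessors on chain B = 8
EF = ES + duration = 8 + 10 = 18
Backward pass: LF(M) = deadline = 33; LS(M) = 33 - 2 = 31
LF(B3) = LS(M) - sum(successors on chain B) = 31 - 10 = 21
LS = LF - duration = 21 - 10 = 11
Total float = LS - ES = 11 - 8 = 3

3


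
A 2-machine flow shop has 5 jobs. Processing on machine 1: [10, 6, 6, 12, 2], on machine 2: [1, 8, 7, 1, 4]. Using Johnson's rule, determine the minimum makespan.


Apply Johnson's rule:
  Group 1 (a <= b): [(5, 2, 4), (2, 6, 8), (3, 6, 7)]
  Group 2 (a > b): [(1, 10, 1), (4, 12, 1)]
Optimal job order: [5, 2, 3, 1, 4]
Schedule:
  Job 5: M1 done at 2, M2 done at 6
  Job 2: M1 done at 8, M2 done at 16
  Job 3: M1 done at 14, M2 done at 23
  Job 1: M1 done at 24, M2 done at 25
  Job 4: M1 done at 36, M2 done at 37
Makespan = 37

37


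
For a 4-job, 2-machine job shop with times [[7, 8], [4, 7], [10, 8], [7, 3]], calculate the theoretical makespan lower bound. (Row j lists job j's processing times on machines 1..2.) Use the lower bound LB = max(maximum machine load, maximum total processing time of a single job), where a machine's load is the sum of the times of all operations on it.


Machine loads:
  Machine 1: 7 + 4 + 10 + 7 = 28
  Machine 2: 8 + 7 + 8 + 3 = 26
Max machine load = 28
Job totals:
  Job 1: 15
  Job 2: 11
  Job 3: 18
  Job 4: 10
Max job total = 18
Lower bound = max(28, 18) = 28

28


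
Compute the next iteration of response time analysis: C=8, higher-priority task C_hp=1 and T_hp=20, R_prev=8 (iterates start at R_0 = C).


R_next = C + ceil(R_prev / T_hp) * C_hp
ceil(8 / 20) = ceil(0.4) = 1
Interference = 1 * 1 = 1
R_next = 8 + 1 = 9

9


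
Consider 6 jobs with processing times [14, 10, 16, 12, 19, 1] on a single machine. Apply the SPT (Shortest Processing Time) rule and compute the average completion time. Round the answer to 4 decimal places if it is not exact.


Sort jobs by processing time (SPT order): [1, 10, 12, 14, 16, 19]
Compute completion times sequentially:
  Job 1: processing = 1, completes at 1
  Job 2: processing = 10, completes at 11
  Job 3: processing = 12, completes at 23
  Job 4: processing = 14, completes at 37
  Job 5: processing = 16, completes at 53
  Job 6: processing = 19, completes at 72
Sum of completion times = 197
Average completion time = 197/6 = 32.8333

32.8333


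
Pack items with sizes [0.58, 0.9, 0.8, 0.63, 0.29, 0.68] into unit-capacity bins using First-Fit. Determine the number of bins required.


Place items sequentially using First-Fit:
  Item 0.58 -> new Bin 1
  Item 0.9 -> new Bin 2
  Item 0.8 -> new Bin 3
  Item 0.63 -> new Bin 4
  Item 0.29 -> Bin 1 (now 0.87)
  Item 0.68 -> new Bin 5
Total bins used = 5

5


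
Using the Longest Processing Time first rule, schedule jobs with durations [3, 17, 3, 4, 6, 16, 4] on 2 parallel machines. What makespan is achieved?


Sort jobs in decreasing order (LPT): [17, 16, 6, 4, 4, 3, 3]
Assign each job to the least loaded machine:
  Machine 1: jobs [17, 4, 4, 3], load = 28
  Machine 2: jobs [16, 6, 3], load = 25
Makespan = max load = 28

28


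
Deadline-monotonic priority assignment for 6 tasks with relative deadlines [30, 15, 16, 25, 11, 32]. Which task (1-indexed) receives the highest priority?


Sort tasks by relative deadline (ascending):
  Task 5: deadline = 11
  Task 2: deadline = 15
  Task 3: deadline = 16
  Task 4: deadline = 25
  Task 1: deadline = 30
  Task 6: deadline = 32
Priority order (highest first): [5, 2, 3, 4, 1, 6]
Highest priority task = 5

5


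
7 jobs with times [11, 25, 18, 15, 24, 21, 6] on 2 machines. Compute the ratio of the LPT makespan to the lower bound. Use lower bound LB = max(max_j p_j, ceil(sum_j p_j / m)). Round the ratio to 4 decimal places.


LPT order: [25, 24, 21, 18, 15, 11, 6]
Machine loads after assignment: [58, 62]
LPT makespan = 62
Lower bound = max(max_job, ceil(total/2)) = max(25, 60) = 60
Ratio = 62 / 60 = 1.0333

1.0333


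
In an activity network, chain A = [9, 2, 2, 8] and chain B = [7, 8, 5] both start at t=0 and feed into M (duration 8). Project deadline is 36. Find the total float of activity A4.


Forward pass: ES(A4) = sum of predecessors on chain A = 13
EF = ES + duration = 13 + 8 = 21
Backward pass: LF(M) = deadline = 36; LS(M) = 36 - 8 = 28
LF(A4) = LS(M) - sum(successors on chain A) = 28 - 0 = 28
LS = LF - duration = 28 - 8 = 20
Total float = LS - ES = 20 - 13 = 7

7


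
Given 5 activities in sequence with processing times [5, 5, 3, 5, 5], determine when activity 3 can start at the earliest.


Activity 3 starts after activities 1 through 2 complete.
Predecessor durations: [5, 5]
ES = 5 + 5 = 10

10


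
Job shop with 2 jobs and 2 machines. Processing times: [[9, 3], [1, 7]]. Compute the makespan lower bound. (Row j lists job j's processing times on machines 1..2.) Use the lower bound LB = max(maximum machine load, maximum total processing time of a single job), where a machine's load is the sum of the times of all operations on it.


Machine loads:
  Machine 1: 9 + 1 = 10
  Machine 2: 3 + 7 = 10
Max machine load = 10
Job totals:
  Job 1: 12
  Job 2: 8
Max job total = 12
Lower bound = max(10, 12) = 12

12


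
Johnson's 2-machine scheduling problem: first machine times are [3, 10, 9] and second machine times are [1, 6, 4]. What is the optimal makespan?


Apply Johnson's rule:
  Group 1 (a <= b): []
  Group 2 (a > b): [(2, 10, 6), (3, 9, 4), (1, 3, 1)]
Optimal job order: [2, 3, 1]
Schedule:
  Job 2: M1 done at 10, M2 done at 16
  Job 3: M1 done at 19, M2 done at 23
  Job 1: M1 done at 22, M2 done at 24
Makespan = 24

24


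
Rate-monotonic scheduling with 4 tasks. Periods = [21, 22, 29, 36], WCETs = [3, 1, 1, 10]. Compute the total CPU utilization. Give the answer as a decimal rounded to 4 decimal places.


Compute individual utilizations (exact fractions):
  Task 1: C/T = 3/21 = 1/7 (approx. 0.1429)
  Task 2: C/T = 1/22 (approx. 0.0455)
  Task 3: C/T = 1/29 (approx. 0.0345)
  Task 4: C/T = 10/36 = 5/18 (approx. 0.2778)
Total utilization U = 1/7 + 1/22 + 1/29 + 5/18 = 10060/20097
Rounded to 4 decimal places: U = 0.5006
RM (Liu & Layland) bound for 4 tasks = 0.756828; compare with U = 10060/20097 (approx. 0.500572)
U <= bound, so schedulable by RM sufficient condition.

0.5006


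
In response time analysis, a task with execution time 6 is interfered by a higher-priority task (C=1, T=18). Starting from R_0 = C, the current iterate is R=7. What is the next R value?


R_next = C + ceil(R_prev / T_hp) * C_hp
ceil(7 / 18) = ceil(0.3889) = 1
Interference = 1 * 1 = 1
R_next = 6 + 1 = 7
R_next = R_prev, so the iteration has converged (response time = 7).

7


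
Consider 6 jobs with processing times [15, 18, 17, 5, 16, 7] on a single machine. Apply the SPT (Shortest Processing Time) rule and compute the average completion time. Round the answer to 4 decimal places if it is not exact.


Sort jobs by processing time (SPT order): [5, 7, 15, 16, 17, 18]
Compute completion times sequentially:
  Job 1: processing = 5, completes at 5
  Job 2: processing = 7, completes at 12
  Job 3: processing = 15, completes at 27
  Job 4: processing = 16, completes at 43
  Job 5: processing = 17, completes at 60
  Job 6: processing = 18, completes at 78
Sum of completion times = 225
Average completion time = 225/6 = 37.5

37.5


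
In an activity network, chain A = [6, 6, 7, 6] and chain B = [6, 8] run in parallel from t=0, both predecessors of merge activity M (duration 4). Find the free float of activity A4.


ES(A4) = sum of predecessors on chain A = 19
EF(A4) = ES + duration = 19 + 6 = 25
Successor of A4 is M. ES(M) = max(sum(A), sum(B)) = max(25, 14) = 25
Free float = ES(successor) - EF(current) = 25 - 25 = 0

0


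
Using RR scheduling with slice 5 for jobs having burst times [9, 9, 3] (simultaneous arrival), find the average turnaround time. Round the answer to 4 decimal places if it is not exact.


Time quantum = 5
Execution trace:
  J1 runs 5 units, time = 5
  J2 runs 5 units, time = 10
  J3 runs 3 units, time = 13
  J1 runs 4 units, time = 17
  J2 runs 4 units, time = 21
Finish times: [17, 21, 13]
Average turnaround = 51/3 = 17.0

17.0


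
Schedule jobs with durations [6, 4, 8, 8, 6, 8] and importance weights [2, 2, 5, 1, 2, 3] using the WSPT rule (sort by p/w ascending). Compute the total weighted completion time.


Compute p/w ratios and sort ascending (WSPT): [(8, 5), (4, 2), (8, 3), (6, 2), (6, 2), (8, 1)]
Compute weighted completion times:
  Job (p=8,w=5): C=8, w*C=5*8=40
  Job (p=4,w=2): C=12, w*C=2*12=24
  Job (p=8,w=3): C=20, w*C=3*20=60
  Job (p=6,w=2): C=26, w*C=2*26=52
  Job (p=6,w=2): C=32, w*C=2*32=64
  Job (p=8,w=1): C=40, w*C=1*40=40
Total weighted completion time = 280

280


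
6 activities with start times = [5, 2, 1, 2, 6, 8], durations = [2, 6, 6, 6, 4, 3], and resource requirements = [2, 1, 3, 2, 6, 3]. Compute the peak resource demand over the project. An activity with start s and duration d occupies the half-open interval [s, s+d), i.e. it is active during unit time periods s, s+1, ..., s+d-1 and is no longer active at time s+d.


Each activity i is active on [start_i, start_i + duration_i).
Compute total resource usage per time slot:
  t=0: active resources = [], total = 0
  t=1: active resources = [3], total = 3
  t=2: active resources = [1, 3, 2], total = 6
  t=3: active resources = [1, 3, 2], total = 6
  t=4: active resources = [1, 3, 2], total = 6
  t=5: active resources = [2, 1, 3, 2], total = 8
  t=6: active resources = [2, 1, 3, 2, 6], total = 14
  t=7: active resources = [1, 2, 6], total = 9
  t=8: active resources = [6, 3], total = 9
  t=9: active resources = [6, 3], total = 9
  t=10: active resources = [3], total = 3
Peak resource demand = 14

14


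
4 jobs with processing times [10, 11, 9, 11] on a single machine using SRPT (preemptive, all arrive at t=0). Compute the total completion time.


Since all jobs arrive at t=0, SRPT equals SPT ordering.
SPT order: [9, 10, 11, 11]
Completion times:
  Job 1: p=9, C=9
  Job 2: p=10, C=19
  Job 3: p=11, C=30
  Job 4: p=11, C=41
Total completion time = 9 + 19 + 30 + 41 = 99

99


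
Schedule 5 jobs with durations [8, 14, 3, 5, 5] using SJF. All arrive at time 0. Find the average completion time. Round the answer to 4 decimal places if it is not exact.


SJF order (ascending): [3, 5, 5, 8, 14]
Completion times:
  Job 1: burst=3, C=3
  Job 2: burst=5, C=8
  Job 3: burst=5, C=13
  Job 4: burst=8, C=21
  Job 5: burst=14, C=35
Average completion = 80/5 = 16.0

16.0


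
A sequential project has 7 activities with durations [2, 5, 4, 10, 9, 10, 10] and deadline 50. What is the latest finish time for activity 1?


LF(activity 1) = deadline - sum of successor durations
Successors: activities 2 through 7 with durations [5, 4, 10, 9, 10, 10]
Sum of successor durations = 48
LF = 50 - 48 = 2

2


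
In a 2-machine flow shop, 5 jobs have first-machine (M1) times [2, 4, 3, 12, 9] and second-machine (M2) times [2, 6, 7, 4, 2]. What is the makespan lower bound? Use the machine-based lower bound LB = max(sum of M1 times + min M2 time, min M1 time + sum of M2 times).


LB1 = sum(M1 times) + min(M2 times) = 30 + 2 = 32
LB2 = min(M1 times) + sum(M2 times) = 2 + 21 = 23
Lower bound = max(LB1, LB2) = max(32, 23) = 32

32


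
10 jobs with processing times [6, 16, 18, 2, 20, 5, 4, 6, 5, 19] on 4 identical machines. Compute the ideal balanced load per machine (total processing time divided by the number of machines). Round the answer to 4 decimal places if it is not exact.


Total processing time = 6 + 16 + 18 + 2 + 20 + 5 + 4 + 6 + 5 + 19 = 101
Number of machines = 4
Ideal balanced load = 101 / 4 = 25.25

25.25


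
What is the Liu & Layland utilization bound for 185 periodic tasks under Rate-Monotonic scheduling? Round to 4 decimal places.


Compute 2^(1/185) = 1.0037537693
Subtract 1: 1.0037537693 - 1 = 0.0037537693
Multiply by n: 185 * 0.0037537693 = 0.6944473205
Round to 4 dp: 0.6944

0.6944


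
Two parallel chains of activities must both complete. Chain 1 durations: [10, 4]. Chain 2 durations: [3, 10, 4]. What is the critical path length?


Path A total = 10 + 4 = 14
Path B total = 3 + 10 + 4 = 17
Critical path = longest path = max(14, 17) = 17

17


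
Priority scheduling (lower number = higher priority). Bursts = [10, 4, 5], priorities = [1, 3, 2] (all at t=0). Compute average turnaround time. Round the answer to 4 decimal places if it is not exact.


Sort by priority (ascending = highest first):
Order: [(1, 10), (2, 5), (3, 4)]
Completion times:
  Priority 1, burst=10, C=10
  Priority 2, burst=5, C=15
  Priority 3, burst=4, C=19
Average turnaround = 44/3 = 14.6667

14.6667
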